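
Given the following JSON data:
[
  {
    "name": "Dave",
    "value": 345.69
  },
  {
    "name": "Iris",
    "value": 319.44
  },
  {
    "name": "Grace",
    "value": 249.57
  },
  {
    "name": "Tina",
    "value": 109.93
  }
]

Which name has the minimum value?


Comparing values:
  Dave: 345.69
  Iris: 319.44
  Grace: 249.57
  Tina: 109.93
Minimum: Tina (109.93)

ANSWER: Tina


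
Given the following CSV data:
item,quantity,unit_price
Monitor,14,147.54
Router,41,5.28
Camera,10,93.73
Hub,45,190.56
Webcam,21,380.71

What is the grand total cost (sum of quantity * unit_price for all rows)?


Computing row totals:
  Monitor: 14 * 147.54 = 2065.56
  Router: 41 * 5.28 = 216.48
  Camera: 10 * 93.73 = 937.3
  Hub: 45 * 190.56 = 8575.2
  Webcam: 21 * 380.71 = 7994.91
Grand total = 2065.56 + 216.48 + 937.3 + 8575.2 + 7994.91 = 19789.45

ANSWER: 19789.45


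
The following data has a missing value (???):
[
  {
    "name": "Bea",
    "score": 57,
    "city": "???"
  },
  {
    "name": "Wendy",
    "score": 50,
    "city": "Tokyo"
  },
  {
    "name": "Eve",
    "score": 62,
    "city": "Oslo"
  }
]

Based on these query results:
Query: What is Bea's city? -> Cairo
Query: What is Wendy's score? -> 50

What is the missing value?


The missing value is Bea's city
From query: Bea's city = Cairo

ANSWER: Cairo


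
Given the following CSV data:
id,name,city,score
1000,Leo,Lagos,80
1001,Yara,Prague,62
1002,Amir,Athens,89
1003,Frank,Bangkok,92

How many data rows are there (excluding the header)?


Counting rows (excluding header):
Header: id,name,city,score
Data rows: 4

ANSWER: 4


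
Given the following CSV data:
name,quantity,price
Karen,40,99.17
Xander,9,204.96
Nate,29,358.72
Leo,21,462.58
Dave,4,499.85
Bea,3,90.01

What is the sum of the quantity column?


Values in 'quantity' column:
  Row 1: 40
  Row 2: 9
  Row 3: 29
  Row 4: 21
  Row 5: 4
  Row 6: 3
Sum = 40 + 9 + 29 + 21 + 4 + 3 = 106

ANSWER: 106


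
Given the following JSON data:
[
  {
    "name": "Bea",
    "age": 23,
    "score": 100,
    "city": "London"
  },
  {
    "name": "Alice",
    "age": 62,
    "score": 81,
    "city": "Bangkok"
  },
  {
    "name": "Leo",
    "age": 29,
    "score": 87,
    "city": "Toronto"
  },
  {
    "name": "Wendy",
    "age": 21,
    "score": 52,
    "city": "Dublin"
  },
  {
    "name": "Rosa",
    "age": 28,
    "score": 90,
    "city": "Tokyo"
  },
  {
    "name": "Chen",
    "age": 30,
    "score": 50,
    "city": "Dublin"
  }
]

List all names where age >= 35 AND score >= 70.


Checking both conditions:
  Bea (age=23, score=100) -> no
  Alice (age=62, score=81) -> YES
  Leo (age=29, score=87) -> no
  Wendy (age=21, score=52) -> no
  Rosa (age=28, score=90) -> no
  Chen (age=30, score=50) -> no


ANSWER: Alice


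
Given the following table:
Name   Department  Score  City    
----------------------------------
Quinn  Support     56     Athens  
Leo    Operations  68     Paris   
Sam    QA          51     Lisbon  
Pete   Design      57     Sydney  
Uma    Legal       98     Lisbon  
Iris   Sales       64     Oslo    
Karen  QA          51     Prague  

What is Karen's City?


Row 7: Karen
City = Prague

ANSWER: Prague


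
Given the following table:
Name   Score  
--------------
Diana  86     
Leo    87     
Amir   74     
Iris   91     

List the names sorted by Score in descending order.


Sorting by Score (descending):
  Iris: 91
  Leo: 87
  Diana: 86
  Amir: 74


ANSWER: Iris, Leo, Diana, Amir


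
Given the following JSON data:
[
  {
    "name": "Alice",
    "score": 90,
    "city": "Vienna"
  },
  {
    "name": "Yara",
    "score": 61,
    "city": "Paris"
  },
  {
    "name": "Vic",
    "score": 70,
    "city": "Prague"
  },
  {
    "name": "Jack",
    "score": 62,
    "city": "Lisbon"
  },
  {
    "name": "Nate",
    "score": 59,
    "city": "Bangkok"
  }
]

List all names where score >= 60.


Filtering records where score >= 60:
  Alice (score=90) -> YES
  Yara (score=61) -> YES
  Vic (score=70) -> YES
  Jack (score=62) -> YES
  Nate (score=59) -> no


ANSWER: Alice, Yara, Vic, Jack


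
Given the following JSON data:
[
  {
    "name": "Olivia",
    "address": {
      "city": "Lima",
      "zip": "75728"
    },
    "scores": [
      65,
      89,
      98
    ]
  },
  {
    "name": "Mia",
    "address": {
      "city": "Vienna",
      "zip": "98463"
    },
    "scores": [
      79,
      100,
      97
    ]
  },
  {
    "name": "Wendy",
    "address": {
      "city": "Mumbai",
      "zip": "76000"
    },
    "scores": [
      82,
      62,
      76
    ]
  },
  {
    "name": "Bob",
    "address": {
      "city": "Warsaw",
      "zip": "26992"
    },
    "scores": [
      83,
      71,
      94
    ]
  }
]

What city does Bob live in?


Path: records[3].address.city
Value: Warsaw

ANSWER: Warsaw


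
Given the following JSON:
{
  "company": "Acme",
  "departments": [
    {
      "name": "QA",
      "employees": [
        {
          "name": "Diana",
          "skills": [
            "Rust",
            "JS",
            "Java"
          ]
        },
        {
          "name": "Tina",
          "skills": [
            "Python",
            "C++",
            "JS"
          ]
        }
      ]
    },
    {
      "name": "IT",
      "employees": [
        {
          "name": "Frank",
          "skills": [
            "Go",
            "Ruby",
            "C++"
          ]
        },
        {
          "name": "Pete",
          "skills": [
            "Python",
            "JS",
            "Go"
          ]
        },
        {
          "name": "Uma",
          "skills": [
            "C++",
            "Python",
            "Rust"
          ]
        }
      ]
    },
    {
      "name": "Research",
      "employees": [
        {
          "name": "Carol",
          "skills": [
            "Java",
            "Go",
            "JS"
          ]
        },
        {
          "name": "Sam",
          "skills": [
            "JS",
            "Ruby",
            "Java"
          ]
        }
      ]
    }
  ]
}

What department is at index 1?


Path: departments[1].name
Value: IT

ANSWER: IT


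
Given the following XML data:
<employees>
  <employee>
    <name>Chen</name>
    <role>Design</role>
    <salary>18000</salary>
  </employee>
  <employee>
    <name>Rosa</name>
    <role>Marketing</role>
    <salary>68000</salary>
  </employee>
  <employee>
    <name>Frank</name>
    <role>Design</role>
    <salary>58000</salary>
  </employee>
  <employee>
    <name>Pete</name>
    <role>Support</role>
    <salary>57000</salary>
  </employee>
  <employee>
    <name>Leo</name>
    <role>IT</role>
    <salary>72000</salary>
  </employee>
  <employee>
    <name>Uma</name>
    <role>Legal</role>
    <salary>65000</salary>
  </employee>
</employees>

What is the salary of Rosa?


Searching for <employee> with <name>Rosa</name>
Found at position 2
<salary>68000</salary>

ANSWER: 68000


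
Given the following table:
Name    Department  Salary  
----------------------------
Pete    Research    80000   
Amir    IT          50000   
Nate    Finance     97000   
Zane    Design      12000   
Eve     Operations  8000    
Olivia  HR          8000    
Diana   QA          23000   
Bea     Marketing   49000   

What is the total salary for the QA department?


QA department members:
  Diana: 23000
Total = 23000 = 23000

ANSWER: 23000


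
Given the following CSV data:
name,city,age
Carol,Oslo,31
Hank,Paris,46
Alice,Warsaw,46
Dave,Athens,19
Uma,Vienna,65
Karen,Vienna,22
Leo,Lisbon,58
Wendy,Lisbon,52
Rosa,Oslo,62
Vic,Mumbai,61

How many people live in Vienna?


Scanning city column for 'Vienna':
  Row 5: Uma -> MATCH
  Row 6: Karen -> MATCH
Total matches: 2

ANSWER: 2


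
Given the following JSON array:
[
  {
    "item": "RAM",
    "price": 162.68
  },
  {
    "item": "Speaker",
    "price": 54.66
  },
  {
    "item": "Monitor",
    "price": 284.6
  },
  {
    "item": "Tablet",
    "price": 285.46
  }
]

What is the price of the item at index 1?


Array index 1 -> Speaker
price = 54.66

ANSWER: 54.66


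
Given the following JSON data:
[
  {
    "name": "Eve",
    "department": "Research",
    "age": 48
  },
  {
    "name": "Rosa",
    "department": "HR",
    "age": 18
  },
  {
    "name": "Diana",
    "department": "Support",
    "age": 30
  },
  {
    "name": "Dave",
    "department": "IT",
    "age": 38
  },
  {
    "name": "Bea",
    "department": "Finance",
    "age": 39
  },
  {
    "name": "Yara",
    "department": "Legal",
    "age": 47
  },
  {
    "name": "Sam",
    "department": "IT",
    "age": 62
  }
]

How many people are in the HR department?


Scanning records for department = HR
  Record 1: Rosa
Count: 1

ANSWER: 1


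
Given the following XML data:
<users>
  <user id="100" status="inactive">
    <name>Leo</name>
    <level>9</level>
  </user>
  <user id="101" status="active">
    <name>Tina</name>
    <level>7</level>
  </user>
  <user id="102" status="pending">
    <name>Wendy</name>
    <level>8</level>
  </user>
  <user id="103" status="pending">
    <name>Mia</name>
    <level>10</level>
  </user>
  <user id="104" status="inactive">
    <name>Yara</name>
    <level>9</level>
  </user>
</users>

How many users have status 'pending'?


Counting users with status='pending':
  Wendy (id=102) -> MATCH
  Mia (id=103) -> MATCH
Count: 2

ANSWER: 2


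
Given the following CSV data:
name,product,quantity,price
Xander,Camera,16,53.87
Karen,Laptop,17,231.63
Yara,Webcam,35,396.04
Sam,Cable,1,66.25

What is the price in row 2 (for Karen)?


Row 2: Karen
Column 'price' = 231.63

ANSWER: 231.63


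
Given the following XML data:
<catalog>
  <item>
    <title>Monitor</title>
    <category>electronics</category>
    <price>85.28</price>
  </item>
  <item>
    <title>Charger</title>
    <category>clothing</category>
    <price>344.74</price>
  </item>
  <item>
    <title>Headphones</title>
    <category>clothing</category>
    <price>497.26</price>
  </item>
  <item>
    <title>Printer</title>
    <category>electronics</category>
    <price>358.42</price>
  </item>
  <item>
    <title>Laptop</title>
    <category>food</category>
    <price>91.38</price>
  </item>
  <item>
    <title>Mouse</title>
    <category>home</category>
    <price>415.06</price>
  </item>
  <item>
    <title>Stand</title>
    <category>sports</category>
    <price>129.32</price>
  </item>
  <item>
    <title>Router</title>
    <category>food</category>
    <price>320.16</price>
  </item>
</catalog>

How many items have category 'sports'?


Scanning <item> elements for <category>sports</category>:
  Item 7: Stand -> MATCH
Count: 1

ANSWER: 1


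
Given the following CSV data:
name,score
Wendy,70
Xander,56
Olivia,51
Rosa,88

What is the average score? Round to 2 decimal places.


Scores: 70, 56, 51, 88
Sum = 265
Count = 4
Average = 265 / 4 = 66.25

ANSWER: 66.25


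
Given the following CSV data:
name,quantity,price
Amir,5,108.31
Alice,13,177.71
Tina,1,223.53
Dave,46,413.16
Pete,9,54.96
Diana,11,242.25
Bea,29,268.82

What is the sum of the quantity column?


Values in 'quantity' column:
  Row 1: 5
  Row 2: 13
  Row 3: 1
  Row 4: 46
  Row 5: 9
  Row 6: 11
  Row 7: 29
Sum = 5 + 13 + 1 + 46 + 9 + 11 + 29 = 114

ANSWER: 114


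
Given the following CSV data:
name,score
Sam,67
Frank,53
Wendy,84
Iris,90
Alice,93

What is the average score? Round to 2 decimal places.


Scores: 67, 53, 84, 90, 93
Sum = 387
Count = 5
Average = 387 / 5 = 77.40

ANSWER: 77.40


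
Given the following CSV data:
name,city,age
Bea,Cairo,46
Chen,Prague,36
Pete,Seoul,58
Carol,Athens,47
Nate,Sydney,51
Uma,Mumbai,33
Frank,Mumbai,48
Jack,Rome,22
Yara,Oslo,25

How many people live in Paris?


Scanning city column for 'Paris':
Total matches: 0

ANSWER: 0


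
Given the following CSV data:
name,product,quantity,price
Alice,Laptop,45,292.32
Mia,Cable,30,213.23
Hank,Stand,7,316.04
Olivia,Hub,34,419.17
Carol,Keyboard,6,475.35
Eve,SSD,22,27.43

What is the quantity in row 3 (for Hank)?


Row 3: Hank
Column 'quantity' = 7

ANSWER: 7


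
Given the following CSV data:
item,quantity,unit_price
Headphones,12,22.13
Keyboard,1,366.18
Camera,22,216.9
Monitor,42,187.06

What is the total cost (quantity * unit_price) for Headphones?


Row: Headphones
quantity = 12
unit_price = 22.13
total = 12 * 22.13 = 265.56

ANSWER: 265.56


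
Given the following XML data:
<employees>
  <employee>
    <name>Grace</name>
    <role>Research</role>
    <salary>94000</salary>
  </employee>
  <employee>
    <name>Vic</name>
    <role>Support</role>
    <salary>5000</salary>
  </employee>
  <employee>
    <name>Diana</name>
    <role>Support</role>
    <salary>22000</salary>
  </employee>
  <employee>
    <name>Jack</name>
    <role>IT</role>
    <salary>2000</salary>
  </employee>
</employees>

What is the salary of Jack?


Searching for <employee> with <name>Jack</name>
Found at position 4
<salary>2000</salary>

ANSWER: 2000


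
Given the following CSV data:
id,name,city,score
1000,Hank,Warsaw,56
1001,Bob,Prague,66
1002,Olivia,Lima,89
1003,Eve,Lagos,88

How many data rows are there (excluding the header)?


Counting rows (excluding header):
Header: id,name,city,score
Data rows: 4

ANSWER: 4


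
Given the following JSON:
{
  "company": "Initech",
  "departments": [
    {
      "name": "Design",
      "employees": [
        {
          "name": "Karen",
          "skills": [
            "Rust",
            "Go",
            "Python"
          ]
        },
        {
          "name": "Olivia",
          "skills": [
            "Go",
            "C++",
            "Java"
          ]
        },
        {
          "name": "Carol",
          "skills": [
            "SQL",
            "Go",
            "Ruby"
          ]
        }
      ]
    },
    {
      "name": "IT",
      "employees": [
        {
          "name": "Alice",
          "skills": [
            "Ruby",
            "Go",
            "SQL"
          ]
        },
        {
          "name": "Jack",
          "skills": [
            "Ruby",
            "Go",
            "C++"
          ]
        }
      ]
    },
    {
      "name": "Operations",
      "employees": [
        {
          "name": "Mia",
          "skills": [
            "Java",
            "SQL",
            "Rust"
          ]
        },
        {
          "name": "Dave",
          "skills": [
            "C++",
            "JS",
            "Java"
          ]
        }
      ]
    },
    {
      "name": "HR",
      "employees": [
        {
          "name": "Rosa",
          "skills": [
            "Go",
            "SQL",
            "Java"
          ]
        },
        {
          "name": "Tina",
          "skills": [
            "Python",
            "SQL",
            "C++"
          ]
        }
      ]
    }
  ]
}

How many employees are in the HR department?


Path: departments[3].employees
Count: 2

ANSWER: 2


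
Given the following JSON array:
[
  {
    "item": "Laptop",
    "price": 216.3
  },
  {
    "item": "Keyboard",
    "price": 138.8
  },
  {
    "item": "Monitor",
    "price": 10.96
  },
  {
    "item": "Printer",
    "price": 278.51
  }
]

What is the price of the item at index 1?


Array index 1 -> Keyboard
price = 138.8

ANSWER: 138.8


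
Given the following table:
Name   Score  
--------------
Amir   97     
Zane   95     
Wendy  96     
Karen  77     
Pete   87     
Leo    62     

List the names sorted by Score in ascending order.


Sorting by Score (ascending):
  Leo: 62
  Karen: 77
  Pete: 87
  Zane: 95
  Wendy: 96
  Amir: 97


ANSWER: Leo, Karen, Pete, Zane, Wendy, Amir


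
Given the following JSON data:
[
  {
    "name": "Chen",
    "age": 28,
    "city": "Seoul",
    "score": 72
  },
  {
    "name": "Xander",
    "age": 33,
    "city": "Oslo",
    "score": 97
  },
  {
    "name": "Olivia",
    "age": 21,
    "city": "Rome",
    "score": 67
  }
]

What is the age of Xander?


Looking up record where name = Xander
Record index: 1
Field 'age' = 33

ANSWER: 33


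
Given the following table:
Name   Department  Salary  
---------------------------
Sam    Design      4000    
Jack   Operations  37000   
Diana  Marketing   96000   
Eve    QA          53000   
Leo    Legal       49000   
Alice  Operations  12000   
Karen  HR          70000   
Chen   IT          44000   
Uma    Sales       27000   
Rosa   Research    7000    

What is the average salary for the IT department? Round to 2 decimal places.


IT department members:
  Chen: 44000
Sum = 44000
Count = 1
Average = 44000 / 1 = 44000.00

ANSWER: 44000.00


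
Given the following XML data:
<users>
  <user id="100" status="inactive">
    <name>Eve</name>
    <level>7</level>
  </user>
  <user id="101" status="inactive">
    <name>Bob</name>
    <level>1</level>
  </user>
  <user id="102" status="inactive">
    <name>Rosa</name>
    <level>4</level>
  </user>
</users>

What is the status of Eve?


Finding user with name = Eve
user id="100" status="inactive"

ANSWER: inactive


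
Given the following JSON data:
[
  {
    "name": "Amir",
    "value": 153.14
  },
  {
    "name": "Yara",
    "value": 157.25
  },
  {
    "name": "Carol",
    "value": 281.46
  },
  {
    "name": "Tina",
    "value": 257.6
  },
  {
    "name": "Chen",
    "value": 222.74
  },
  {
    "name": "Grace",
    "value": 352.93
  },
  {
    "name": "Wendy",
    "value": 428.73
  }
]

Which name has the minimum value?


Comparing values:
  Amir: 153.14
  Yara: 157.25
  Carol: 281.46
  Tina: 257.6
  Chen: 222.74
  Grace: 352.93
  Wendy: 428.73
Minimum: Amir (153.14)

ANSWER: Amir


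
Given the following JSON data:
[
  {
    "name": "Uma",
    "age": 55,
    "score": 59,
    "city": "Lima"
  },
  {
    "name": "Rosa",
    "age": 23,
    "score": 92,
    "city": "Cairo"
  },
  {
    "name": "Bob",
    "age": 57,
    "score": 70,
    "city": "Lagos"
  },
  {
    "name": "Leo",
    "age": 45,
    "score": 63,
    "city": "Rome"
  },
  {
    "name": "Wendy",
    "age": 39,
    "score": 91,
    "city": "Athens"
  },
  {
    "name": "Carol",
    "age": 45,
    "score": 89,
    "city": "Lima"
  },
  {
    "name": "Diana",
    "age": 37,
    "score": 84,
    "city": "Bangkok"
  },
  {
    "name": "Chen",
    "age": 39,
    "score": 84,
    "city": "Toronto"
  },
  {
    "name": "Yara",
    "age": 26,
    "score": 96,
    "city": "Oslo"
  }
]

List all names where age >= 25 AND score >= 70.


Checking both conditions:
  Uma (age=55, score=59) -> no
  Rosa (age=23, score=92) -> no
  Bob (age=57, score=70) -> YES
  Leo (age=45, score=63) -> no
  Wendy (age=39, score=91) -> YES
  Carol (age=45, score=89) -> YES
  Diana (age=37, score=84) -> YES
  Chen (age=39, score=84) -> YES
  Yara (age=26, score=96) -> YES


ANSWER: Bob, Wendy, Carol, Diana, Chen, Yara


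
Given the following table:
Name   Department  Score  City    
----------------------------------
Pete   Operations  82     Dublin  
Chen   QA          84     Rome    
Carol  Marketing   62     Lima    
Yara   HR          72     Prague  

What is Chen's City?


Row 2: Chen
City = Rome

ANSWER: Rome


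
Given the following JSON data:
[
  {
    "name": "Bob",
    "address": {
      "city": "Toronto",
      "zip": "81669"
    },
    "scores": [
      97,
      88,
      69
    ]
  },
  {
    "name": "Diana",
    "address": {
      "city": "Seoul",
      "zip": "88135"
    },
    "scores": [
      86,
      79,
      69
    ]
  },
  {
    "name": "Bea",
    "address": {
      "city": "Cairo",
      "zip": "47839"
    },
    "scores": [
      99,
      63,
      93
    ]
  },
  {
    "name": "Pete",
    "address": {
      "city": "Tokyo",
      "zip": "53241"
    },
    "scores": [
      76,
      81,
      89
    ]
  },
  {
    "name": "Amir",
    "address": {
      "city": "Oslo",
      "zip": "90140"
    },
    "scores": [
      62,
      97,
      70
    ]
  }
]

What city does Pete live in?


Path: records[3].address.city
Value: Tokyo

ANSWER: Tokyo


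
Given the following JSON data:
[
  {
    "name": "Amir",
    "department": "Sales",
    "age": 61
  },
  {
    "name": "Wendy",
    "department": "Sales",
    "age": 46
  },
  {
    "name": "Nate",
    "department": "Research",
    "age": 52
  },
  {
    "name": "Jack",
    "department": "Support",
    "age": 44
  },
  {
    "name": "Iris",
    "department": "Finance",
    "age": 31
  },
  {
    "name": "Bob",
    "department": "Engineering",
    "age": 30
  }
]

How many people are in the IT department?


Scanning records for department = IT
  No matches found
Count: 0

ANSWER: 0


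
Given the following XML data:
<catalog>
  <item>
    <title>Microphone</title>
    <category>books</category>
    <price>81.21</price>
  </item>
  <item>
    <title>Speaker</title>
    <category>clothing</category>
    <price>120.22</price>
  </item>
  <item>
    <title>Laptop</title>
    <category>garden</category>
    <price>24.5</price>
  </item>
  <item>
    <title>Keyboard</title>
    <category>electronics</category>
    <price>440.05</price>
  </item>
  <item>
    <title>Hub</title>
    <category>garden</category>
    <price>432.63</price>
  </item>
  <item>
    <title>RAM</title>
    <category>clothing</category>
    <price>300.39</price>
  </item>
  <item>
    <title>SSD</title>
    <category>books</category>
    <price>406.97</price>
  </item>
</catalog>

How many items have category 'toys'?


Scanning <item> elements for <category>toys</category>:
Count: 0

ANSWER: 0


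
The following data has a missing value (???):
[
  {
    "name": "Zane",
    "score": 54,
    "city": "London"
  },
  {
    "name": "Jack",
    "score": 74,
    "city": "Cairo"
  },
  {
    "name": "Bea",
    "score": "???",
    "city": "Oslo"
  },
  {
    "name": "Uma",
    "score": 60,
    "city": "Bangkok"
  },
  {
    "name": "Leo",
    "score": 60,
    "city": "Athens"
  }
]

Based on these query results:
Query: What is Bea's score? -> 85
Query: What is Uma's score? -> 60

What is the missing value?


The missing value is Bea's score
From query: Bea's score = 85

ANSWER: 85


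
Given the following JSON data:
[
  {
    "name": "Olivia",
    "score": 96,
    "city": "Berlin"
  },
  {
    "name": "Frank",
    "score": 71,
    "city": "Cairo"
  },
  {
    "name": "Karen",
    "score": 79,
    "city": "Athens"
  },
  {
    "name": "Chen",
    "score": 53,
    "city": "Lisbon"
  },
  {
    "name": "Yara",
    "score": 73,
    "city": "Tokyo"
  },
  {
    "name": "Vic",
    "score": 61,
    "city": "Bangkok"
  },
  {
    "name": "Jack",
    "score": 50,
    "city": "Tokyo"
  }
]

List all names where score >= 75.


Filtering records where score >= 75:
  Olivia (score=96) -> YES
  Frank (score=71) -> no
  Karen (score=79) -> YES
  Chen (score=53) -> no
  Yara (score=73) -> no
  Vic (score=61) -> no
  Jack (score=50) -> no


ANSWER: Olivia, Karen


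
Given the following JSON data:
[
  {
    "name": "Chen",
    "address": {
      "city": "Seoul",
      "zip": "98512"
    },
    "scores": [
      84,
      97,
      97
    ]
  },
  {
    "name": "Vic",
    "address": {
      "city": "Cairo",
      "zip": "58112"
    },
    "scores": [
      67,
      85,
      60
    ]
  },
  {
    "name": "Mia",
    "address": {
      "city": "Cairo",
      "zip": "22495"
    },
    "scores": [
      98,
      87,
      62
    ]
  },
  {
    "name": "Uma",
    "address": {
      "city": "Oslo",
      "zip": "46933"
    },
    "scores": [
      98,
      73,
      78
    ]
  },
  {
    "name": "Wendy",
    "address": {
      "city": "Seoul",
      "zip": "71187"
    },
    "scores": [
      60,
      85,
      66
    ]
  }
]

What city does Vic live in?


Path: records[1].address.city
Value: Cairo

ANSWER: Cairo


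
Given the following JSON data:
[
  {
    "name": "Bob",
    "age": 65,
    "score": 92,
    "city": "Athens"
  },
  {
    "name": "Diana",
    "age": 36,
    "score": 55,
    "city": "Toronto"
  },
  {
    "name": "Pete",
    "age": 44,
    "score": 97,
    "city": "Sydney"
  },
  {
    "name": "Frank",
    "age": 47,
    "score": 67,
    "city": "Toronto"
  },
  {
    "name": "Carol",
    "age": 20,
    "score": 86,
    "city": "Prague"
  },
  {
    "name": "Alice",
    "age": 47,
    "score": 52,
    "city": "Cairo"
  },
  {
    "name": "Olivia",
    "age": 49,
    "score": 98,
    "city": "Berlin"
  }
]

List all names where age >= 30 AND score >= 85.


Checking both conditions:
  Bob (age=65, score=92) -> YES
  Diana (age=36, score=55) -> no
  Pete (age=44, score=97) -> YES
  Frank (age=47, score=67) -> no
  Carol (age=20, score=86) -> no
  Alice (age=47, score=52) -> no
  Olivia (age=49, score=98) -> YES


ANSWER: Bob, Pete, Olivia


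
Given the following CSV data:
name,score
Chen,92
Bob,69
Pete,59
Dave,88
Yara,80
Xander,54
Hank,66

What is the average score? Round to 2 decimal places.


Scores: 92, 69, 59, 88, 80, 54, 66
Sum = 508
Count = 7
Average = 508 / 7 = 72.57

ANSWER: 72.57


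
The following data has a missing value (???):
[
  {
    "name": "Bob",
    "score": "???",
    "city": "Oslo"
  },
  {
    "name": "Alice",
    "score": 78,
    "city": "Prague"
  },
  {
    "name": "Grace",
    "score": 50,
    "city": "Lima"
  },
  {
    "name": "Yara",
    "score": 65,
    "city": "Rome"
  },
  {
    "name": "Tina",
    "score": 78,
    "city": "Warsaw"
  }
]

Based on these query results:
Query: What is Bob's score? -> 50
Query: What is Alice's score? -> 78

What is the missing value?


The missing value is Bob's score
From query: Bob's score = 50

ANSWER: 50


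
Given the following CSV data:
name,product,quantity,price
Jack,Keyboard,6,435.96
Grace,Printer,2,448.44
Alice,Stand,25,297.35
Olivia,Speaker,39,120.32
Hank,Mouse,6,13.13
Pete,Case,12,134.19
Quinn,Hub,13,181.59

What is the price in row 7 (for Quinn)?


Row 7: Quinn
Column 'price' = 181.59

ANSWER: 181.59


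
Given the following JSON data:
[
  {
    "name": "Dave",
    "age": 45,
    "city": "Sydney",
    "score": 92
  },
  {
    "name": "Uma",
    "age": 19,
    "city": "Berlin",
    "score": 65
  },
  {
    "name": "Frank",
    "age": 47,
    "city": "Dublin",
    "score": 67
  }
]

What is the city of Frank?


Looking up record where name = Frank
Record index: 2
Field 'city' = Dublin

ANSWER: Dublin


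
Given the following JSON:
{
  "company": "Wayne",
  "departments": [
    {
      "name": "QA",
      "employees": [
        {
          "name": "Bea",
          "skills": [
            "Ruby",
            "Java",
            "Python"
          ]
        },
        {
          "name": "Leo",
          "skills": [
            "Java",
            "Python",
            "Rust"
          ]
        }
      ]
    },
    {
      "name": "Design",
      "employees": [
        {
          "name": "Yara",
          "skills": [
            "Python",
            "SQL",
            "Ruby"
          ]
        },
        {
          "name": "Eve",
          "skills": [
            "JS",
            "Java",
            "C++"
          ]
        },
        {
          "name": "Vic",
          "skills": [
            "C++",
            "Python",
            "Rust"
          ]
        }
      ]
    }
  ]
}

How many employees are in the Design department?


Path: departments[1].employees
Count: 3

ANSWER: 3


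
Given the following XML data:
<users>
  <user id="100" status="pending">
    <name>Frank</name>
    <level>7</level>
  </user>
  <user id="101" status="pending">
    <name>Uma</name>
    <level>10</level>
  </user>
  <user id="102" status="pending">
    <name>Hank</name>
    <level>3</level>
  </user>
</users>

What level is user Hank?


Finding user: Hank
<level>3</level>

ANSWER: 3


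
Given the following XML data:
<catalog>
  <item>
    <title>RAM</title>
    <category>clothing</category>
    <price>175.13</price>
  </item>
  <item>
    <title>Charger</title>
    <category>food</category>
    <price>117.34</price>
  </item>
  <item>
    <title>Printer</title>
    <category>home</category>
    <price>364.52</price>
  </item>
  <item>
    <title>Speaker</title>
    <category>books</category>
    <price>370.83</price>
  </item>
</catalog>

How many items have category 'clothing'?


Scanning <item> elements for <category>clothing</category>:
  Item 1: RAM -> MATCH
Count: 1

ANSWER: 1


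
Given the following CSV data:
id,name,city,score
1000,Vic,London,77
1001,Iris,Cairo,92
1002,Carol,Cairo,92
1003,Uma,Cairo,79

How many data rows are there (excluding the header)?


Counting rows (excluding header):
Header: id,name,city,score
Data rows: 4

ANSWER: 4


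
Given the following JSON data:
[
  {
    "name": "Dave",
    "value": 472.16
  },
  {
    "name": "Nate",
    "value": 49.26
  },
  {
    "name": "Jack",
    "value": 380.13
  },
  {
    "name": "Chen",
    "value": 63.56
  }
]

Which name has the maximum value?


Comparing values:
  Dave: 472.16
  Nate: 49.26
  Jack: 380.13
  Chen: 63.56
Maximum: Dave (472.16)

ANSWER: Dave


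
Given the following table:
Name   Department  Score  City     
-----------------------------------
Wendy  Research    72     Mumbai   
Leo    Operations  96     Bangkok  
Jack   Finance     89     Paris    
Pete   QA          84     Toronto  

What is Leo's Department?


Row 2: Leo
Department = Operations

ANSWER: Operations


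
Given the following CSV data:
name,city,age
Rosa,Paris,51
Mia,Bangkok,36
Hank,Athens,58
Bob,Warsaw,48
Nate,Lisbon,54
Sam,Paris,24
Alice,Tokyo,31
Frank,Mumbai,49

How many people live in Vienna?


Scanning city column for 'Vienna':
Total matches: 0

ANSWER: 0


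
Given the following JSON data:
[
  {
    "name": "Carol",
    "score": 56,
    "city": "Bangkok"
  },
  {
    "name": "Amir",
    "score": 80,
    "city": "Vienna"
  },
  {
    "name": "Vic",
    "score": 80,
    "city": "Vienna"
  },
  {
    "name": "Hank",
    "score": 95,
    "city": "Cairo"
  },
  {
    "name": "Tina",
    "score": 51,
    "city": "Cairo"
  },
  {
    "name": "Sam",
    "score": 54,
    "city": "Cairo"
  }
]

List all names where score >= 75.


Filtering records where score >= 75:
  Carol (score=56) -> no
  Amir (score=80) -> YES
  Vic (score=80) -> YES
  Hank (score=95) -> YES
  Tina (score=51) -> no
  Sam (score=54) -> no


ANSWER: Amir, Vic, Hank


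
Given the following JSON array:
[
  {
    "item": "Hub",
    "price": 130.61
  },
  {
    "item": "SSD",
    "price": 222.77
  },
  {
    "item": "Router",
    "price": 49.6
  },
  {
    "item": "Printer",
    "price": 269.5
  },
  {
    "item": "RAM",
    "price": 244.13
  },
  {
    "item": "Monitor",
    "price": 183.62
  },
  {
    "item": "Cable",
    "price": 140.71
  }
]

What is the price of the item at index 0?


Array index 0 -> Hub
price = 130.61

ANSWER: 130.61


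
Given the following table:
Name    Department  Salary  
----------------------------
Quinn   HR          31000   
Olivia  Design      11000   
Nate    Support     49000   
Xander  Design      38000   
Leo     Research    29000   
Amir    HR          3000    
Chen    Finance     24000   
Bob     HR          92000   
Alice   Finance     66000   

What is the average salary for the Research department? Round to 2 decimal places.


Research department members:
  Leo: 29000
Sum = 29000
Count = 1
Average = 29000 / 1 = 29000.00

ANSWER: 29000.00


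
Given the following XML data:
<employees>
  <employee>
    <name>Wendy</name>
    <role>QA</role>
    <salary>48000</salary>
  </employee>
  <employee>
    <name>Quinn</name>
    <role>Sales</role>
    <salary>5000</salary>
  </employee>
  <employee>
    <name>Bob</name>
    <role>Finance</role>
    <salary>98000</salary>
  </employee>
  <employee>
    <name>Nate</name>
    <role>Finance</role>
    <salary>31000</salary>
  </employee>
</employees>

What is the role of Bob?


Searching for <employee> with <name>Bob</name>
Found at position 3
<role>Finance</role>

ANSWER: Finance


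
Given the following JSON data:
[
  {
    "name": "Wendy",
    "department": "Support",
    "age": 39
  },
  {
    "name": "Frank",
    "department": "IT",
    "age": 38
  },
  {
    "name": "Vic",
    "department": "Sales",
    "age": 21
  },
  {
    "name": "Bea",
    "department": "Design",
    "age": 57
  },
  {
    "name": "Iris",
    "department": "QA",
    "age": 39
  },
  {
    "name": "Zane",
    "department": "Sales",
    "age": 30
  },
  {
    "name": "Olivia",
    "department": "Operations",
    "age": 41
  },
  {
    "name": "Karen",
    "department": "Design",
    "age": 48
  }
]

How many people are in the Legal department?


Scanning records for department = Legal
  No matches found
Count: 0

ANSWER: 0


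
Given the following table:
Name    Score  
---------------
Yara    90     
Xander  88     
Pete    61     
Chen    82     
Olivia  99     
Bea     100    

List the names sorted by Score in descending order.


Sorting by Score (descending):
  Bea: 100
  Olivia: 99
  Yara: 90
  Xander: 88
  Chen: 82
  Pete: 61


ANSWER: Bea, Olivia, Yara, Xander, Chen, Pete


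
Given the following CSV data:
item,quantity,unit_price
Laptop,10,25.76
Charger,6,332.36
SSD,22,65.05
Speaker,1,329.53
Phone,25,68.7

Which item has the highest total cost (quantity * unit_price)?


Computing row totals:
  Laptop: 257.6
  Charger: 1994.16
  SSD: 1431.1
  Speaker: 329.53
  Phone: 1717.5
Maximum: Charger (1994.16)

ANSWER: Charger


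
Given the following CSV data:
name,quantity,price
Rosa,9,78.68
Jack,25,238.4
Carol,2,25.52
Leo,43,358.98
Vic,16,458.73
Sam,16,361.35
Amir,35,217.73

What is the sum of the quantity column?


Values in 'quantity' column:
  Row 1: 9
  Row 2: 25
  Row 3: 2
  Row 4: 43
  Row 5: 16
  Row 6: 16
  Row 7: 35
Sum = 9 + 25 + 2 + 43 + 16 + 16 + 35 = 146

ANSWER: 146


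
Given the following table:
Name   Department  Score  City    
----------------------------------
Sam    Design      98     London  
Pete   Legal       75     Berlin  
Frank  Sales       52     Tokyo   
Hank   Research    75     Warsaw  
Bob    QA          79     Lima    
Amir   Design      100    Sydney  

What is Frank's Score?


Row 3: Frank
Score = 52

ANSWER: 52


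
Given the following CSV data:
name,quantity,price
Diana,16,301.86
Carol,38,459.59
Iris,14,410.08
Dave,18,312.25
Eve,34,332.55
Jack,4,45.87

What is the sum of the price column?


Values in 'price' column:
  Row 1: 301.86
  Row 2: 459.59
  Row 3: 410.08
  Row 4: 312.25
  Row 5: 332.55
  Row 6: 45.87
Sum = 301.86 + 459.59 + 410.08 + 312.25 + 332.55 + 45.87 = 1862.2

ANSWER: 1862.2


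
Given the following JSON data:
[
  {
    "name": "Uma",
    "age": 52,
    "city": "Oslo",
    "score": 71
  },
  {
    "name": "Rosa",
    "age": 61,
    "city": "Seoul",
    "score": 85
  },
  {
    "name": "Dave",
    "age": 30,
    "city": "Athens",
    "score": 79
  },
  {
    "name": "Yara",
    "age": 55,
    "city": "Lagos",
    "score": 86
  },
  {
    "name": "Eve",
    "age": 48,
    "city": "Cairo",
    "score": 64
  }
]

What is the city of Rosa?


Looking up record where name = Rosa
Record index: 1
Field 'city' = Seoul

ANSWER: Seoul


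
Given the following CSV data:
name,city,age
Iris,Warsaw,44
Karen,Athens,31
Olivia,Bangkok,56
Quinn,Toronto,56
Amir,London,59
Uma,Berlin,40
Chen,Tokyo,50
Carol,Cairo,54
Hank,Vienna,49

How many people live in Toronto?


Scanning city column for 'Toronto':
  Row 4: Quinn -> MATCH
Total matches: 1

ANSWER: 1


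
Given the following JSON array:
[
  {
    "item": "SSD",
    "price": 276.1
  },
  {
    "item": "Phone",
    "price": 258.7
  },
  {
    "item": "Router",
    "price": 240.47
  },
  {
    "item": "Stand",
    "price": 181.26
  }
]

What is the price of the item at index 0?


Array index 0 -> SSD
price = 276.1

ANSWER: 276.1


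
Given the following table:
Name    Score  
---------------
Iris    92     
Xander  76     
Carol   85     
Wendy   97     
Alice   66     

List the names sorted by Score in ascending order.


Sorting by Score (ascending):
  Alice: 66
  Xander: 76
  Carol: 85
  Iris: 92
  Wendy: 97


ANSWER: Alice, Xander, Carol, Iris, Wendy


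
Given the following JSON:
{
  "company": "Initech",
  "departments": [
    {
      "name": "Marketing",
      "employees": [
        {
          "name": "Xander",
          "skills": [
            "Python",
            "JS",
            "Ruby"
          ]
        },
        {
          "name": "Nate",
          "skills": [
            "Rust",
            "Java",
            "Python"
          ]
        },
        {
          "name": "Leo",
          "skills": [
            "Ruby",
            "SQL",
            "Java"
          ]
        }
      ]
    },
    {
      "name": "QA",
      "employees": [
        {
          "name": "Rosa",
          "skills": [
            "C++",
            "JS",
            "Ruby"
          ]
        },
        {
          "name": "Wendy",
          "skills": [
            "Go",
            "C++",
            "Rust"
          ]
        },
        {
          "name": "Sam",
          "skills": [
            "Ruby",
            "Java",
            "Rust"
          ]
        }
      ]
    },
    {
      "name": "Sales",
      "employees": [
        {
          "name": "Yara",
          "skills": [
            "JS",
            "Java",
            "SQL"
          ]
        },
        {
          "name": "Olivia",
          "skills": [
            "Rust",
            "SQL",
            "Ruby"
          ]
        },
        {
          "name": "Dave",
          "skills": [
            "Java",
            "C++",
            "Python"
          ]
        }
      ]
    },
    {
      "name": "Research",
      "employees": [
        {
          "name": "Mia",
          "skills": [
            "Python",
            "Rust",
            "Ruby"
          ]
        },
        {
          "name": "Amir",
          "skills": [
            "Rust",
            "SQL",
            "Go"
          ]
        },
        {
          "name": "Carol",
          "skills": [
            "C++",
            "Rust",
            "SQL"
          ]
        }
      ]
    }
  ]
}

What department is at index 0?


Path: departments[0].name
Value: Marketing

ANSWER: Marketing


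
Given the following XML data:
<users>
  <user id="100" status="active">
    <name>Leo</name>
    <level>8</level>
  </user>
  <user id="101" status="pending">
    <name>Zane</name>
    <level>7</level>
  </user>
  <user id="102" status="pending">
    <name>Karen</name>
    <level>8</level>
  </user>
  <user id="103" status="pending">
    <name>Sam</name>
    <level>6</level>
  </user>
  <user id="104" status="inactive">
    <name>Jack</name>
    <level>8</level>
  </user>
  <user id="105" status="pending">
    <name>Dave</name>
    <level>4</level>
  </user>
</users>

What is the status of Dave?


Finding user with name = Dave
user id="105" status="pending"

ANSWER: pending


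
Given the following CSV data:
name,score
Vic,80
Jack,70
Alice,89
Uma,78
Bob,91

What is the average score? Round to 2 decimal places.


Scores: 80, 70, 89, 78, 91
Sum = 408
Count = 5
Average = 408 / 5 = 81.60

ANSWER: 81.60


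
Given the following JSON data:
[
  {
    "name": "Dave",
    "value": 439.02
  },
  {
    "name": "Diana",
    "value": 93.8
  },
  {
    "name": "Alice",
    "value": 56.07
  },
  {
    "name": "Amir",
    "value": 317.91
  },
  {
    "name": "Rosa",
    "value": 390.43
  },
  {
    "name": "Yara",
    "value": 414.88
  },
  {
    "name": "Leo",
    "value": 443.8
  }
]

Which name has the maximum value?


Comparing values:
  Dave: 439.02
  Diana: 93.8
  Alice: 56.07
  Amir: 317.91
  Rosa: 390.43
  Yara: 414.88
  Leo: 443.8
Maximum: Leo (443.8)

ANSWER: Leo


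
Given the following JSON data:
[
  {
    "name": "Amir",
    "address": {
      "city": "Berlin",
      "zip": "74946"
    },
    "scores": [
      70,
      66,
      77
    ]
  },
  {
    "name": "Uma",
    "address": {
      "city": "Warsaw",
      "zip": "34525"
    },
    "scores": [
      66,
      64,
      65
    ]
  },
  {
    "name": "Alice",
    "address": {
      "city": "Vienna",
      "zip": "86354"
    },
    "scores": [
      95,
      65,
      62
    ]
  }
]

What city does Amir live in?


Path: records[0].address.city
Value: Berlin

ANSWER: Berlin


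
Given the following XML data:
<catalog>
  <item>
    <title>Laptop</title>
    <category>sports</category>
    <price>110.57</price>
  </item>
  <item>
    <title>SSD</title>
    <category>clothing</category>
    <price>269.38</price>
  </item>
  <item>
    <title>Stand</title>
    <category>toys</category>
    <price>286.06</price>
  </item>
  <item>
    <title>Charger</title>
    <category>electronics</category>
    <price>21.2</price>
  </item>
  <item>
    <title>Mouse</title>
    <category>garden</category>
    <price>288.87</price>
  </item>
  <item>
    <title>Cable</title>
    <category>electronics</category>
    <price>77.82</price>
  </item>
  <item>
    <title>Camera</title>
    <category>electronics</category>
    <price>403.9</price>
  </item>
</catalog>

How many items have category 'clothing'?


Scanning <item> elements for <category>clothing</category>:
  Item 2: SSD -> MATCH
Count: 1

ANSWER: 1
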